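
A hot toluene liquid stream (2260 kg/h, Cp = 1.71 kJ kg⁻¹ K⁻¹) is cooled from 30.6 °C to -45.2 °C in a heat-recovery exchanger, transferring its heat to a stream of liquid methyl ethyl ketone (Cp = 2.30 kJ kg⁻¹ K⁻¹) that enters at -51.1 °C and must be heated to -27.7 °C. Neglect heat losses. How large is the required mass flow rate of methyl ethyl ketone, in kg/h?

Heat released by hot stream: Q = 2260 × 1.71 × (30.6 − -45.2) = 292940 kJ/h
Energy balance on cold side (adiabatic exchanger): Q = ṁ_c·Cp_c·(T_c,out − T_c,in)
ṁ_c = 292940 / [2.30 × (-27.7 − -51.1)] = 5442.9 kg/h

ṁ_c = 5440 kg/h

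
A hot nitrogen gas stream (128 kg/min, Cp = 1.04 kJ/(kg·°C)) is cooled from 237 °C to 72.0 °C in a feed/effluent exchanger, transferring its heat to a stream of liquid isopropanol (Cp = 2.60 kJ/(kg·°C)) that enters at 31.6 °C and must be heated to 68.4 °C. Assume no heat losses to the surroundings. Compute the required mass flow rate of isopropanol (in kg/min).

Heat released by hot stream: Q = 128 × 1.04 × (237 − 72.0) = 21965 kJ/min
Energy balance on cold side (adiabatic exchanger): Q = ṁ_c·Cp_c·(T_c,out − T_c,in)
ṁ_c = 21965 / [2.60 × (68.4 − 31.6)] = 229.57 kg/min

ṁ_c = 230 kg/min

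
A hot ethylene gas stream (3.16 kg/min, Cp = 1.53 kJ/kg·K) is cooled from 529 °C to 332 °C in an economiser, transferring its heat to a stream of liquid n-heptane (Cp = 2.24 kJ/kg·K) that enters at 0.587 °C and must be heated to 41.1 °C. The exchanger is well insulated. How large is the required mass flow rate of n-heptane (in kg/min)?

ṁ_c = 10.5 kg/min

Heat released by hot stream: Q = 3.16 × 1.53 × (529 − 332) = 952.46 kJ/min
Energy balance on cold side (adiabatic exchanger): Q = ṁ_c·Cp_c·(T_c,out − T_c,in)
ṁ_c = 952.46 / [2.24 × (41.1 − 0.587)] = 10.495 kg/min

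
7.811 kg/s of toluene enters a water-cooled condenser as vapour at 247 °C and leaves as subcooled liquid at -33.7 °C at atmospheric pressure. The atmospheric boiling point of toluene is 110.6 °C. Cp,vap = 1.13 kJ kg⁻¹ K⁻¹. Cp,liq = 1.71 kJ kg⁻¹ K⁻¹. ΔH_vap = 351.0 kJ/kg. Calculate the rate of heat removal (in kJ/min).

Q_c = 352000 kJ/min

vapour 247→110.6 °C: -154.13 kJ/kg
condensation at 110.6 °C: -351 kJ/kg
liquid 110.6→-33.7 °C: -246.75 kJ/kg
Δh = -154.13 + -351 + -246.75 = -751.88 kJ/kg
Q = ṁ·Δh = 7.811 kg/s × -751.88 kJ/kg = -5873 kJ/s
|Q| = 5873 kW = 352380 kJ/min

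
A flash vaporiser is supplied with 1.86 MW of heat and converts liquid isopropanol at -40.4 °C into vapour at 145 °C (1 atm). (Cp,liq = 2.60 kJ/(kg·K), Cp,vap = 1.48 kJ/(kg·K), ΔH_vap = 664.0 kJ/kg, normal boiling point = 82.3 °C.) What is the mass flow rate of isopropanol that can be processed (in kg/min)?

ṁ = 104 kg/min

Δh = 2.60×(82.3−-40.4) + 664.0 + 1.48×(145−82.3) = 1075.8 kJ/kg
Q = 1.86 MW = 1860 kJ/s = 111600 kJ/min
ṁ = Q/Δh = 111600 / 1075.8 = 103.74 kg/min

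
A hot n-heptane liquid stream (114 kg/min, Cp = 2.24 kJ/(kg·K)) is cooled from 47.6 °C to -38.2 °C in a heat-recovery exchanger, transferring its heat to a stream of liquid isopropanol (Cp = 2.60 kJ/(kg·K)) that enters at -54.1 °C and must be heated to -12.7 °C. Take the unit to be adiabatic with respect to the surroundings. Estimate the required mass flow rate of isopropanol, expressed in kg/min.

Heat released by hot stream: Q = 114 × 2.24 × (47.6 − -38.2) = 21910 kJ/min
Energy balance on cold side (adiabatic exchanger): Q = ṁ_c·Cp_c·(T_c,out − T_c,in)
ṁ_c = 21910 / [2.60 × (-12.7 − -54.1)] = 203.55 kg/min

ṁ_c = 204 kg/min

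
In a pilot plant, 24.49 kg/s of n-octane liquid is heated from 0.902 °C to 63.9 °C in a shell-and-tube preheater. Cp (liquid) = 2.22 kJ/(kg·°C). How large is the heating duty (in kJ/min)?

Q = 206000 kJ/min

Q = ṁ·Cp·ΔT = 24.49 × 2.22 × (63.9 − 0.902) = 3425.1 kJ/s
Heating duty = 205500 kJ/min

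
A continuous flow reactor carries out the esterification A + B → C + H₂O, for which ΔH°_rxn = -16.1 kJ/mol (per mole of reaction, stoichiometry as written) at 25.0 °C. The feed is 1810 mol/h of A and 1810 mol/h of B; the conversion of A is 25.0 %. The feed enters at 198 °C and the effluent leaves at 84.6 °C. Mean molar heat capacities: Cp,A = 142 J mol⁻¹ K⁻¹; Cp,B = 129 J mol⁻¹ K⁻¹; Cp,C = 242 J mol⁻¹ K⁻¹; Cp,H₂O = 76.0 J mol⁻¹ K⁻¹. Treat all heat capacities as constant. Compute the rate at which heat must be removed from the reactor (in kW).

Extent of reaction ξ = 0.250 × 1810 = 452.5 mol/h
Reaction term: ξ·ΔH°_rxn = 452.5 × -16.1 = -7285.3 kJ/h
Sensible, feed 198→25 °C: -84858 kJ/h
Outlet flows (mol/h): A 1357.5, B 1357.5, C 452.5, H₂O 452.5
Sensible, products 25→84.6 °C: 30502 kJ/h
Q = ΔH = -61642 kJ/h = -17.123 kW
Heat removed = 17.123 kW

Q_out = 17.1 kW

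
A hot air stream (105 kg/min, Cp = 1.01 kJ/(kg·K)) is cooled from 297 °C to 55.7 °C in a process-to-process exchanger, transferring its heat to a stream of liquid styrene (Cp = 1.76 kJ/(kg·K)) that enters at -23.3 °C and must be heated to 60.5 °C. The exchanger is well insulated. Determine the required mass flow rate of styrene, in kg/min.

ṁ_c = 174 kg/min

Heat released by hot stream: Q = 105 × 1.01 × (297 − 55.7) = 25590 kJ/min
Energy balance on cold side (adiabatic exchanger): Q = ṁ_c·Cp_c·(T_c,out − T_c,in)
ṁ_c = 25590 / [1.76 × (60.5 − -23.3)] = 173.5 kg/min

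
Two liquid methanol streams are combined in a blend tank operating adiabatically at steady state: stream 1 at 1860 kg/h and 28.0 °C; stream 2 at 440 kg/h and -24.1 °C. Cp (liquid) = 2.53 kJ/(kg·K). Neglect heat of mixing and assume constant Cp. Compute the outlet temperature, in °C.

T_out = 18.0 °C

Energy balance with Q = 0: Σ ṁᵢCp,ᵢ(T_out − Tᵢ) = 0
Σ ṁᵢCp,ᵢTᵢ = 1860×2.53×28.0 + 440×2.53×-24.1 = 104930
Σ ṁᵢCp,ᵢ = 1860×2.53 + 440×2.53 = 5819
T_out = 104930 / 5819 = 18.033 °C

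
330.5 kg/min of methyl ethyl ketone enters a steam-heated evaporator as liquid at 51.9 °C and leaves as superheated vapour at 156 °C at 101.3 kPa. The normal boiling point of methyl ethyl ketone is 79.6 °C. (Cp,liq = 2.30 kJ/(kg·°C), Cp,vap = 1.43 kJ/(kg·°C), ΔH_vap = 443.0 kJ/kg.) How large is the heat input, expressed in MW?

Q = 3.39 MW

liquid 51.9→79.6 °C: 63.71 kJ/kg
vaporisation at 79.6 °C: 443 kJ/kg
vapour 79.6→156 °C: 109.25 kJ/kg
Δh = 63.71 + 443 + 109.25 = 615.96 kJ/kg
Q = ṁ·Δh = 330.5 kg/min × 615.96 kJ/kg = 203580 kJ/min
|Q| = 3392.9 kW = 3.3929 MW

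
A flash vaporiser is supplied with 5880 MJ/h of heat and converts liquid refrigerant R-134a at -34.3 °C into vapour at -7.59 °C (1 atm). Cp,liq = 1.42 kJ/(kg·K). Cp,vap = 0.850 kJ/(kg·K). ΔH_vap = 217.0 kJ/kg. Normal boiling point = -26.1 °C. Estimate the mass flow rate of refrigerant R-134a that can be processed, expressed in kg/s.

ṁ = 6.68 kg/s

Δh = 1.42×(-26.1−-34.3) + 217.0 + 0.850×(-7.59−-26.1) = 244.38 kJ/kg
Q = 5880 MJ/h = 1633.3 kJ/s = 1633.3 kJ/s
ṁ = Q/Δh = 1633.3 / 244.38 = 6.6836 kg/s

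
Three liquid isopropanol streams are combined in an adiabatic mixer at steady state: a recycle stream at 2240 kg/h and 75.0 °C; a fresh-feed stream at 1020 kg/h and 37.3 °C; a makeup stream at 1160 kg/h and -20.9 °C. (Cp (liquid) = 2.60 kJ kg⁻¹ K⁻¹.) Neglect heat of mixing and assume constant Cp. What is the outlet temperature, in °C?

Adiabatic, steady state ⇒ Σ ṁᵢCp,ᵢ(T_out − Tᵢ) = 0
T_out = Σ ṁᵢCp,ᵢTᵢ / Σ ṁᵢCp,ᵢ
      = 472690 / 11492 = 41.132 °C

T_out = 41.1 °C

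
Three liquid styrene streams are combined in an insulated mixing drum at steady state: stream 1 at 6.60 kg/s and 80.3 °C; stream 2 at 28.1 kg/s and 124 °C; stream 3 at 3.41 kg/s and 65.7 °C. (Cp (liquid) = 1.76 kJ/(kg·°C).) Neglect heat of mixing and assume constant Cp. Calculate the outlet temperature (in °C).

Energy balance with Q = 0: Σ ṁᵢCp,ᵢ(T_out − Tᵢ) = 0
Σ ṁᵢCp,ᵢTᵢ = 6.60×1.76×80.3 + 28.1×1.76×124 + 3.41×1.76×65.7 = 7459.6
Σ ṁᵢCp,ᵢ = 6.60×1.76 + 28.1×1.76 + 3.41×1.76 = 67.074
T_out = 7459.6 / 67.074 = 111.22 °C

T_out = 111 °C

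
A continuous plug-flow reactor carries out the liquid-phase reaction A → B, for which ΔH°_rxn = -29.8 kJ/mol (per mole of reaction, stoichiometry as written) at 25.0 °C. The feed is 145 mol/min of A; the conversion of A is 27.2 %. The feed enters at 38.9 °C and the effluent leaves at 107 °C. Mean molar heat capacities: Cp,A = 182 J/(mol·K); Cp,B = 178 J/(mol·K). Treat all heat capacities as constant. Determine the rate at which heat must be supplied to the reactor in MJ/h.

Extent of reaction ξ = 0.272 × 145 = 39.44 mol/min
Reaction term: ξ·ΔH°_rxn = 39.44 × -29.8 = -1175.3 kJ/min
Sensible, feed 38.9→25 °C: -366.82 kJ/min
Outlet flows (mol/min): A 105.56, B 39.44
Sensible, products 25→107 °C: 2151 kJ/min
Q = ΔH = 608.91 kJ/min = 10.149 kW
Heat supplied = 36.535 MJ/h

Q_in = 36.5 MJ/h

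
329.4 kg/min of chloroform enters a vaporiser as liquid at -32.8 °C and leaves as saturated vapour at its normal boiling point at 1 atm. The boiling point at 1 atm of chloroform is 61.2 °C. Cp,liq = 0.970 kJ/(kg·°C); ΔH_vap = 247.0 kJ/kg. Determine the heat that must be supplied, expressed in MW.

liquid -32.8→61.2 °C: 91.18 kJ/kg
vaporisation at 61.2 °C: 247 kJ/kg
Δh = 91.18 + 247 = 338.18 kJ/kg
Q = ṁ·Δh = 329.4 kg/min × 338.18 kJ/kg = 111400 kJ/min
|Q| = 1856.6 kW = 1.8566 MW

Q = 1.86 MW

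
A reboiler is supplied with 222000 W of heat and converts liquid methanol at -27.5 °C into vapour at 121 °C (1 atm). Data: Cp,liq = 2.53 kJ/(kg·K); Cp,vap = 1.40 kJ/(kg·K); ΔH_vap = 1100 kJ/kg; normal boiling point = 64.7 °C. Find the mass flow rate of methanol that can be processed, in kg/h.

Δh = 2.53×(64.7−-27.5) + 1100 + 1.40×(121−64.7) = 1412.1 kJ/kg
Q = 222000 W = 222 kJ/s = 799200 kJ/h
ṁ = Q/Δh = 799200 / 1412.1 = 565.97 kg/h

ṁ = 566 kg/h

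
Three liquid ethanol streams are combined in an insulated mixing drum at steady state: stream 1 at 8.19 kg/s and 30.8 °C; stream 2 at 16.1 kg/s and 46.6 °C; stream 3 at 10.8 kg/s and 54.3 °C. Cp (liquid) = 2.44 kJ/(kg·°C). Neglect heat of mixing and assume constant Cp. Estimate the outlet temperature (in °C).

Adiabatic, steady state ⇒ Σ ṁᵢCp,ᵢ(T_out − Tᵢ) = 0
Σ ṁᵢCp,ᵢTᵢ = 8.19×2.44×30.8 + 16.1×2.44×46.6 + 10.8×2.44×54.3 = 3877
Σ ṁᵢCp,ᵢ = 8.19×2.44 + 16.1×2.44 + 10.8×2.44 = 85.62
T_out = 3877 / 85.62 = 45.282 °C

T_out = 45.3 °C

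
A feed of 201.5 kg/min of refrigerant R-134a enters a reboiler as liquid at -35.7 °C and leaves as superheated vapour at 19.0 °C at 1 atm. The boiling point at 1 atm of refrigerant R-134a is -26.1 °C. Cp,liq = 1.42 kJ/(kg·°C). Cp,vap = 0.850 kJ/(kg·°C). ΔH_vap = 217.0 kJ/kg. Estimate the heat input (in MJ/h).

liquid -35.7→-26.1 °C: 13.632 kJ/kg
vaporisation at -26.1 °C: 217 kJ/kg
vapour -26.1→19.0 °C: 38.335 kJ/kg
Δh = 13.632 + 217 + 38.335 = 268.97 kJ/kg
Q = ṁ·Δh = 201.5 kg/min × 268.97 kJ/kg = 54197 kJ/min
|Q| = 903.28 kW = 3251.8 MJ/h

Q = 3250 MJ/h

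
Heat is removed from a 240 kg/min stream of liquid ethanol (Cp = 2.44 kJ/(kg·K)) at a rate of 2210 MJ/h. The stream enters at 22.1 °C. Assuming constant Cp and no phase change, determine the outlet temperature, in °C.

Q = 2210 MJ/h = 36833 kJ/min
ΔT = Q/(ṁ·Cp) = 36833/(240×2.44) = 62.898 K
T_out = 22.1 − 62.898 = -40.798 °C

T_out = -40.8 °C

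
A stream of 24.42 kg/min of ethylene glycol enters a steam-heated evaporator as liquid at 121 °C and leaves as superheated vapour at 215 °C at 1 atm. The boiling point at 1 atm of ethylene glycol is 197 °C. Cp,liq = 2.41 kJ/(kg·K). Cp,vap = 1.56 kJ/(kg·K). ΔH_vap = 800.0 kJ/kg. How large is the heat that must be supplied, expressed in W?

liquid 121→197 °C: 183.16 kJ/kg
vaporisation at 197 °C: 800 kJ/kg
vapour 197→215 °C: 28.08 kJ/kg
Δh = 183.16 + 800 + 28.08 = 1011.2 kJ/kg
Q = ṁ·Δh = 24.42 kg/min × 1011.2 kJ/kg = 24694 kJ/min
|Q| = 411.57 kW = 411570 W

Q = 412000 W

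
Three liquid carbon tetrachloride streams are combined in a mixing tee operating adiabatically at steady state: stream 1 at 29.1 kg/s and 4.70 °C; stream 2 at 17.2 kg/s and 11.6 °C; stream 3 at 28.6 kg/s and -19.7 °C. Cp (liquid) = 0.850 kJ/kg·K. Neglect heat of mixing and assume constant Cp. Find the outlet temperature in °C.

Energy balance with Q = 0: Σ ṁᵢCp,ᵢ(T_out − Tᵢ) = 0
T_out = Σ ṁᵢCp,ᵢTᵢ / Σ ṁᵢCp,ᵢ
      = -193.06 / 63.665 = -3.0324 °C

T_out = -3.03 °C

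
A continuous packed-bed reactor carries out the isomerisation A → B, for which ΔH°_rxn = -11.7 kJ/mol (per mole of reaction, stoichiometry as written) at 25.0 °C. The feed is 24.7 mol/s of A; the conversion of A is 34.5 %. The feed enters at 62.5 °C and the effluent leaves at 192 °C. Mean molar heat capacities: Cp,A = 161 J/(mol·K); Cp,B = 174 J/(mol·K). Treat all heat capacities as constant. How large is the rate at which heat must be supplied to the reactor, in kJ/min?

Extent of reaction ξ = 0.345 × 24.7 = 8.5215 mol/s
Reaction term: ξ·ΔH°_rxn = 8.5215 × -11.7 = -99.702 kJ/s
Sensible, feed 62.5→25 °C: -149.13 kJ/s
Outlet flows (mol/s): A 16.178, B 8.5215
Sensible, products 25→192 °C: 682.61 kJ/s
Q = ΔH = 433.78 kJ/s = 433.78 kW
Heat supplied = 26027 kJ/min

Q_in = 26000 kJ/min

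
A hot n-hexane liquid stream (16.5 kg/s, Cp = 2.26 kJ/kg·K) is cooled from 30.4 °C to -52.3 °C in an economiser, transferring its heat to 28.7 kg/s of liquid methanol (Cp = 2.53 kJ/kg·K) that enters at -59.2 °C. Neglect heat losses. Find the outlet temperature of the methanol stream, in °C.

Heat released by hot stream: Q = 16.5 × 2.26 × (30.4 − -52.3) = 3083.9 kJ/s
Energy balance on cold side (adiabatic exchanger): Q = ṁ_c·Cp_c·(T_c,out − T_c,in)
T_c,out = -59.2 + 3083.9/(28.7 × 2.53) = -16.729 °C

T_c,out = -16.7 °C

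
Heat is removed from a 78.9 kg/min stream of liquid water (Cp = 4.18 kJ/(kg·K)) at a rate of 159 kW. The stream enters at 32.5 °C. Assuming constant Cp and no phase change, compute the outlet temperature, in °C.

T_out = 3.57 °C

Q = 159 kW = 9540 kJ/min
ΔT = Q/(ṁ·Cp) = 9540/(78.9×4.18) = 28.926 K
T_out = 32.5 − 28.926 = 3.5736 °C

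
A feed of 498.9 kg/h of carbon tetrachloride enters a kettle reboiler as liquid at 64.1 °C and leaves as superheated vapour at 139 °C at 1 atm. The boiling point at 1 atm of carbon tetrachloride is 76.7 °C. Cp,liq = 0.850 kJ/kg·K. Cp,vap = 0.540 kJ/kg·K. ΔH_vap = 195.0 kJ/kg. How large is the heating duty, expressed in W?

Q = 33200 W

liquid 64.1→76.7 °C: 10.71 kJ/kg
vaporisation at 76.7 °C: 195 kJ/kg
vapour 76.7→139 °C: 33.642 kJ/kg
Δh = 10.71 + 195 + 33.642 = 239.35 kJ/kg
Q = ṁ·Δh = 498.9 kg/h × 239.35 kJ/kg = 119410 kJ/h
|Q| = 33.17 kW = 33170 W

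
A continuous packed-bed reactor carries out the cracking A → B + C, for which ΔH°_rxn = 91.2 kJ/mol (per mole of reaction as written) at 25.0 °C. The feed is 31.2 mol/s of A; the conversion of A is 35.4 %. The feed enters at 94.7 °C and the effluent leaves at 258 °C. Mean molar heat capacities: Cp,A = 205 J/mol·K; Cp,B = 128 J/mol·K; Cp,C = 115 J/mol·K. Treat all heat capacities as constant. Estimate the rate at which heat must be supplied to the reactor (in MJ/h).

Q_in = 7740 MJ/h

Extent of reaction ξ = 0.354 × 31.2 = 11.045 mol/s
Reaction term: ξ·ΔH°_rxn = 11.045 × 91.2 = 1007.3 kJ/s
Sensible, feed 94.7→25 °C: -445.8 kJ/s
Outlet flows (mol/s): A 20.155, B 11.045, C 11.045
Sensible, products 25→258 °C: 1588.1 kJ/s
Q = ΔH = 2149.5 kJ/s = 2149.5 kW
Heat supplied = 7738.4 MJ/h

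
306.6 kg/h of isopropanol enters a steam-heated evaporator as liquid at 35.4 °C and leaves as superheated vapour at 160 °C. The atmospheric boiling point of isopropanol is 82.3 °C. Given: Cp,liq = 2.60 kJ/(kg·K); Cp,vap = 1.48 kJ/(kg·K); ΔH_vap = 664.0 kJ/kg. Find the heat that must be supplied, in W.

Q = 76700 W

liquid 35.4→82.3 °C: 121.94 kJ/kg
vaporisation at 82.3 °C: 664 kJ/kg
vapour 82.3→160 °C: 115 kJ/kg
Δh = 121.94 + 664 + 115 = 900.94 kJ/kg
Q = ṁ·Δh = 306.6 kg/h × 900.94 kJ/kg = 276230 kJ/h
|Q| = 76.73 kW = 76730 W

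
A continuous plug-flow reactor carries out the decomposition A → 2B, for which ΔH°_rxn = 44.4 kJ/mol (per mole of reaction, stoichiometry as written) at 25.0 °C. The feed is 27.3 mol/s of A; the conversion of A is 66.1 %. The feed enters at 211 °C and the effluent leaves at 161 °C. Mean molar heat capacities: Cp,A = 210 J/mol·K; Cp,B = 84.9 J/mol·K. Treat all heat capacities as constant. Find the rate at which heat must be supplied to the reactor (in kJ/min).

Extent of reaction ξ = 0.661 × 27.3 = 18.045 mol/s
Reaction term: ξ·ΔH°_rxn = 18.045 × 44.4 = 801.21 kJ/s
Sensible, feed 211→25 °C: -1066.3 kJ/s
Outlet flows (mol/s): A 9.2547, B 36.091
Sensible, products 25→161 °C: 681.03 kJ/s
Q = ΔH = 415.9 kJ/s = 415.9 kW
Heat supplied = 24954 kJ/min

Q_in = 25000 kJ/min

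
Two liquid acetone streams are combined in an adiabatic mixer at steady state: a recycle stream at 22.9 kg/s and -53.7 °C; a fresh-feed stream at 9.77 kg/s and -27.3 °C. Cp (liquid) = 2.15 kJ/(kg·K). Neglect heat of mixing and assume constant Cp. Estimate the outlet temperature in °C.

Energy balance with Q = 0: Σ ṁᵢCp,ᵢ(T_out − Tᵢ) = 0
T_out = Σ ṁᵢCp,ᵢTᵢ / Σ ṁᵢCp,ᵢ
      = -3217.4 / 70.24 = -45.805 °C

T_out = -45.8 °C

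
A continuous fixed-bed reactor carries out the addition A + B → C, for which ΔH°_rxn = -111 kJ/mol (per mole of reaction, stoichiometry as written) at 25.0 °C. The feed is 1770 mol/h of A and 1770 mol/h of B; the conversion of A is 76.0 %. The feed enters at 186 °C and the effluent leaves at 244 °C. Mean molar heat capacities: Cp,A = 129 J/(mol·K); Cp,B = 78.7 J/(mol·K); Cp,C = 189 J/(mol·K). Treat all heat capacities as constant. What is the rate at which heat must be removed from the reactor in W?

Extent of reaction ξ = 0.760 × 1770 = 1345.2 mol/h
Reaction term: ξ·ΔH°_rxn = 1345.2 × -111 = -149320 kJ/h
Sensible, feed 186→25 °C: -59188 kJ/h
Outlet flows (mol/h): A 424.8, B 424.8, C 1345.2
Sensible, products 25→244 °C: 75002 kJ/h
Q = ΔH = -133500 kJ/h = -37.084 kW
Heat removed = 37084 W

Q_out = 37100 W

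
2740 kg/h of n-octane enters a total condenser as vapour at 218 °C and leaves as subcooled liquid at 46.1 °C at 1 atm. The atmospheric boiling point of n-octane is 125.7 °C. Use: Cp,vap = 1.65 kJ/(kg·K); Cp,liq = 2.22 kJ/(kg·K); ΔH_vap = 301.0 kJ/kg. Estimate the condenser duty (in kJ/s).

vapour 218→125.7 °C: -152.29 kJ/kg
condensation at 125.7 °C: -301 kJ/kg
liquid 125.7→46.1 °C: -176.71 kJ/kg
Δh = -152.29 + -301 + -176.71 = -630.01 kJ/kg
Q = ṁ·Δh = 2740 kg/h × -630.01 kJ/kg = -1.7262e+06 kJ/h
|Q| = 479.51 kW

Q_c = 480 kJ/s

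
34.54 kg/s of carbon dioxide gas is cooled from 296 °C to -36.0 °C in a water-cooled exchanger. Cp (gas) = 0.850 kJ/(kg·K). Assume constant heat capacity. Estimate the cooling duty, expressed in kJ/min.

Q = ṁ·Cp·ΔT = 34.54 × 0.850 × (-36.0 − 296) = -9747.2 kJ/s
Cooling duty = 584830 kJ/min

Q_c = 585000 kJ/min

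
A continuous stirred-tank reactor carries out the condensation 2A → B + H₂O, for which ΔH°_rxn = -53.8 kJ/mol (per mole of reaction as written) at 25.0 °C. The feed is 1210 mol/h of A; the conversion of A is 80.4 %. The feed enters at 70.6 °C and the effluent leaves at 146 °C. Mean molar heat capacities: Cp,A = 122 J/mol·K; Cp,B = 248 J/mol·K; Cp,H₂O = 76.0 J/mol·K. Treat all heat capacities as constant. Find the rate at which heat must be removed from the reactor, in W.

Extent of reaction ξ = 0.804 × 1210 / 2 = 486.42 mol/h
Reaction term: ξ·ΔH°_rxn = 486.42 × -53.8 = -26169 kJ/h
Sensible, feed 70.6→25 °C: -6731.5 kJ/h
Outlet flows (mol/h): A 237.16, B 486.42, H₂O 486.42
Sensible, products 25→146 °C: 22571 kJ/h
Q = ΔH = -10330 kJ/h = -2.8695 kW
Heat removed = 2869.5 W

Q_out = 2870 W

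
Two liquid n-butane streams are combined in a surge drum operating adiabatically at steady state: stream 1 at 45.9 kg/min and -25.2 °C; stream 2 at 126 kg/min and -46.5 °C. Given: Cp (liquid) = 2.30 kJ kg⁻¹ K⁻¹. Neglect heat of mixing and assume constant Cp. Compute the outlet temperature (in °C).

T_out = -40.8 °C

No heat crosses the boundary, so H_out = H_in.
Σ ṁᵢCp,ᵢTᵢ = 45.9×2.30×-25.2 + 126×2.30×-46.5 = -16136
Σ ṁᵢCp,ᵢ = 45.9×2.30 + 126×2.30 = 395.37
T_out = -16136 / 395.37 = -40.813 °C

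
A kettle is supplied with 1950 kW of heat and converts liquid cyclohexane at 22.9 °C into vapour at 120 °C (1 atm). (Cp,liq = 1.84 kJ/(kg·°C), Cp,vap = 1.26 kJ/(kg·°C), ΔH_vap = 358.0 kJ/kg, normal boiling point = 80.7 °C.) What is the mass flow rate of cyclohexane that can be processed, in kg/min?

ṁ = 228 kg/min

Δh = 1.84×(80.7−22.9) + 358.0 + 1.26×(120−80.7) = 513.87 kJ/kg
Q = 1950 kW = 1950 kJ/s = 117000 kJ/min
ṁ = Q/Δh = 117000 / 513.87 = 227.68 kg/min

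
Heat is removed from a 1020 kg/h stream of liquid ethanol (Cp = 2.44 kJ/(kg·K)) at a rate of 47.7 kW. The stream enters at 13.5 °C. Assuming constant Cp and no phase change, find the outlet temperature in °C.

T_out = -55.5 °C

Q = 47.7 kW = 171720 kJ/h
ΔT = Q/(ṁ·Cp) = 171720/(1020×2.44) = 68.997 K
T_out = 13.5 − 68.997 = -55.497 °C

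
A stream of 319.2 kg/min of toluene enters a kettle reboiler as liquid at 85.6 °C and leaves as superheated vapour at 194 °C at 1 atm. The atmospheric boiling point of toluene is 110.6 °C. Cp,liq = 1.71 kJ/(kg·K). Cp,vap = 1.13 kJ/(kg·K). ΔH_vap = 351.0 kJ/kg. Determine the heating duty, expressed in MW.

liquid 85.6→110.6 °C: 42.75 kJ/kg
vaporisation at 110.6 °C: 351 kJ/kg
vapour 110.6→194 °C: 94.242 kJ/kg
Δh = 42.75 + 351 + 94.242 = 487.99 kJ/kg
Q = ṁ·Δh = 319.2 kg/min × 487.99 kJ/kg = 155770 kJ/min
|Q| = 2596.1 kW = 2.5961 MW

Q = 2.60 MW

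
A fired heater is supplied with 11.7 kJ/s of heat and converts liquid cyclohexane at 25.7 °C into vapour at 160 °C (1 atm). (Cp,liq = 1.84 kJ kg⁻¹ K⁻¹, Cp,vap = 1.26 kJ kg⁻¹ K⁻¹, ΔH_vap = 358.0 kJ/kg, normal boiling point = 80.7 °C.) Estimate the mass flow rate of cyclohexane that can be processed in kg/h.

Δh = 1.84×(80.7−25.7) + 358.0 + 1.26×(160−80.7) = 559.12 kJ/kg
Q = 11.7 kJ/s = 11.7 kJ/s = 42120 kJ/h
ṁ = Q/Δh = 42120 / 559.12 = 75.333 kg/h

ṁ = 75.3 kg/h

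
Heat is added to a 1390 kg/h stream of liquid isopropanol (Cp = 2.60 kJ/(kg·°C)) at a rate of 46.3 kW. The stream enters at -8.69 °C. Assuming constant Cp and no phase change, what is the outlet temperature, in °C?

Q = 46.3 kW = 166680 kJ/h
ΔT = Q/(ṁ·Cp) = 166680/(1390×2.60) = 46.121 K
T_out = -8.69 + 46.121 = 37.431 °C

T_out = 37.4 °C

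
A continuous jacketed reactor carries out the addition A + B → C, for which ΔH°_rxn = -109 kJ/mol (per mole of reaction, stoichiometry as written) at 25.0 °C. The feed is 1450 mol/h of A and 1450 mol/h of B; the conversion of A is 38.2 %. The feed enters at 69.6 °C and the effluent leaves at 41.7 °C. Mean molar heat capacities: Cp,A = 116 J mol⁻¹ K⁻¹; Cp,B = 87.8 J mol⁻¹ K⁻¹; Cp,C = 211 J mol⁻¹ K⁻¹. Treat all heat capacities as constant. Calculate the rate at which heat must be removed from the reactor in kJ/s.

Extent of reaction ξ = 0.382 × 1450 = 553.9 mol/h
Reaction term: ξ·ΔH°_rxn = 553.9 × -109 = -60375 kJ/h
Sensible, feed 69.6→25 °C: -13180 kJ/h
Outlet flows (mol/h): A 896.1, B 896.1, C 553.9
Sensible, products 25→41.7 °C: 5001.6 kJ/h
Q = ΔH = -68553 kJ/h = -19.043 kW
Heat removed = 19.043 kJ/s

Q_out = 19.0 kJ/s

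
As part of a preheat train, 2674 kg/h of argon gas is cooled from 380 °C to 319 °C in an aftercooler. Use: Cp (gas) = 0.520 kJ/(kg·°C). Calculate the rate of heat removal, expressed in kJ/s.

Q_c = 23.6 kJ/s

Q = ṁ·Cp·ΔT = 2674 × 0.520 × (319 − 380) = -84819 kJ/h
Converting: 84819 / 3600 s = 23.561 kW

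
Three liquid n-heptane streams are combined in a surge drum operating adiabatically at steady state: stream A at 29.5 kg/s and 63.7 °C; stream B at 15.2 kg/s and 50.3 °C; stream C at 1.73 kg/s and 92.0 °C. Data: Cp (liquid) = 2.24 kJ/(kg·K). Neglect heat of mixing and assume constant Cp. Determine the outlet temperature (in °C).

Energy balance with Q = 0: Σ ṁᵢCp,ᵢ(T_out − Tᵢ) = 0
Σ ṁᵢCp,ᵢTᵢ = 29.5×2.24×63.7 + 15.2×2.24×50.3 + 1.73×2.24×92.0 = 6278.4
Σ ṁᵢCp,ᵢ = 29.5×2.24 + 15.2×2.24 + 1.73×2.24 = 104
T_out = 6278.4 / 104 = 60.368 °C

T_out = 60.4 °C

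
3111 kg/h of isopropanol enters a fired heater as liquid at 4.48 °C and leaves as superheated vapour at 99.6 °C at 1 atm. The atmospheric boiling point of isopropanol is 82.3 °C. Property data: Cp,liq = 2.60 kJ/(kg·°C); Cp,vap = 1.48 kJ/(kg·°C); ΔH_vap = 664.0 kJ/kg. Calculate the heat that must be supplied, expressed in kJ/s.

liquid 4.48→82.3 °C: 202.33 kJ/kg
vaporisation at 82.3 °C: 664 kJ/kg
vapour 82.3→99.6 °C: 25.604 kJ/kg
Δh = 202.33 + 664 + 25.604 = 891.94 kJ/kg
Q = ṁ·Δh = 3111 kg/h × 891.94 kJ/kg = 2.7748e+06 kJ/h
|Q| = 770.78 kW

Q = 771 kJ/s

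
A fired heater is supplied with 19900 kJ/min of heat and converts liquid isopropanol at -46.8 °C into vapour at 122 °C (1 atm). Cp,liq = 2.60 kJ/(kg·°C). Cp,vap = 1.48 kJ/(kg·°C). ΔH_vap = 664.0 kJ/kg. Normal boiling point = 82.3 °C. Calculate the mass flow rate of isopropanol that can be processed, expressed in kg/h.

Δh = 2.60×(82.3−-46.8) + 664.0 + 1.48×(122−82.3) = 1058.4 kJ/kg
Q = 19900 kJ/min = 331.67 kJ/s = 1.194e+06 kJ/h
ṁ = Q/Δh = 1.194e+06 / 1058.4 = 1128.1 kg/h

ṁ = 1130 kg/h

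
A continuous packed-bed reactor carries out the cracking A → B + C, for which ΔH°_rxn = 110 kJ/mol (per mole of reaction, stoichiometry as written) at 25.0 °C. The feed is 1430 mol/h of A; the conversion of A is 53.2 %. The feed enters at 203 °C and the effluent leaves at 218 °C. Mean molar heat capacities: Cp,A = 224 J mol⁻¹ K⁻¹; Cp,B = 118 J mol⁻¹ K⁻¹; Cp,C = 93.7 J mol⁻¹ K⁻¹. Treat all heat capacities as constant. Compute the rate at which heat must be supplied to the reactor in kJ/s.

Extent of reaction ξ = 0.532 × 1430 = 760.76 mol/h
Reaction term: ξ·ΔH°_rxn = 760.76 × 110 = 83684 kJ/h
Sensible, feed 203→25 °C: -57017 kJ/h
Outlet flows (mol/h): A 669.24, B 760.76, C 760.76
Sensible, products 25→218 °C: 60016 kJ/h
Q = ΔH = 86682 kJ/h = 24.078 kW
Heat supplied = 24.078 kJ/s

Q_in = 24.1 kJ/s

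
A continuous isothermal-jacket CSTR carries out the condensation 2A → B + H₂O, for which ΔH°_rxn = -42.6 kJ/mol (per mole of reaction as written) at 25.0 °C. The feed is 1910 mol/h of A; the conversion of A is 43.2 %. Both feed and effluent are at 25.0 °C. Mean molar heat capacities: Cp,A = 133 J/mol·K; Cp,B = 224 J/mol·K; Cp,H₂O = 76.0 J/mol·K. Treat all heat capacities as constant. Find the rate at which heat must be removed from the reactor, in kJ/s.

Extent of reaction ξ = 0.432 × 1910 / 2 = 412.56 mol/h
Reaction term: ξ·ΔH°_rxn = 412.56 × -42.6 = -17575 kJ/h
Q = ΔH = -17575 kJ/h = -4.882 kW
Heat removed = 4.882 kJ/s

Q_out = 4.88 kJ/s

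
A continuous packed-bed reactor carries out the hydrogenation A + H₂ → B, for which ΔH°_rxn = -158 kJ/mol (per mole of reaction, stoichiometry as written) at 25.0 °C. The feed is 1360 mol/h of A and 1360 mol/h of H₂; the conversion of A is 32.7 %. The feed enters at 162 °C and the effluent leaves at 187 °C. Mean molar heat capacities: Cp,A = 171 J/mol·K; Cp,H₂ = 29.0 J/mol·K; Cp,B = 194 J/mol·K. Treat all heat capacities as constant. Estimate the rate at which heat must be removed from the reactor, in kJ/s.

Q_out = 17.7 kJ/s

Extent of reaction ξ = 0.327 × 1360 = 444.72 mol/h
Reaction term: ξ·ΔH°_rxn = 444.72 × -158 = -70266 kJ/h
Sensible, feed 162→25 °C: -37264 kJ/h
Outlet flows (mol/h): A 915.28, H₂ 915.28, B 444.72
Sensible, products 25→187 °C: 43632 kJ/h
Q = ΔH = -63898 kJ/h = -17.749 kW
Heat removed = 17.749 kJ/s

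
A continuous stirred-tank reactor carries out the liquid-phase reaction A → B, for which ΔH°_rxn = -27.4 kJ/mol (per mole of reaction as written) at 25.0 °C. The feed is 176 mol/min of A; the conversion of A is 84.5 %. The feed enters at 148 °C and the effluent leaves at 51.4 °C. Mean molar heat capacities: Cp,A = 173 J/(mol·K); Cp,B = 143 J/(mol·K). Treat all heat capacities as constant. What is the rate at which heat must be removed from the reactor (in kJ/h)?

Q_out = 428000 kJ/h

Extent of reaction ξ = 0.845 × 176 = 148.72 mol/min
Reaction term: ξ·ΔH°_rxn = 148.72 × -27.4 = -4074.9 kJ/min
Sensible, feed 148→25 °C: -3745.1 kJ/min
Outlet flows (mol/min): A 27.28, B 148.72
Sensible, products 25→51.4 °C: 686.04 kJ/min
Q = ΔH = -7134 kJ/min = -118.9 kW
Heat removed = 428040 kJ/h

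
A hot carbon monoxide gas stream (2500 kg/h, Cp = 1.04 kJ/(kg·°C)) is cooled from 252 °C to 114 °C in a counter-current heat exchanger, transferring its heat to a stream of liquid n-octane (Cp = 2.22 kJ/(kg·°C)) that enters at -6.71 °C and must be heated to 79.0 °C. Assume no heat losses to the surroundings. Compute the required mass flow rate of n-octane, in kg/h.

Heat released by hot stream: Q = 2500 × 1.04 × (252 − 114) = 358800 kJ/h
Energy balance on cold side (adiabatic exchanger): Q = ṁ_c·Cp_c·(T_c,out − T_c,in)
ṁ_c = 358800 / [2.22 × (79.0 − -6.71)] = 1885.7 kg/h

ṁ_c = 1890 kg/h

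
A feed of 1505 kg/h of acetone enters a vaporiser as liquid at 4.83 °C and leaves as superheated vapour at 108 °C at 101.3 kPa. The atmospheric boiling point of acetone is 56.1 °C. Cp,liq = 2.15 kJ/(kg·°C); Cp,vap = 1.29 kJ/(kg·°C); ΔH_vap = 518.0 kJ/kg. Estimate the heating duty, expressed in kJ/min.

Q = 17400 kJ/min

liquid 4.83→56.1 °C: 110.23 kJ/kg
vaporisation at 56.1 °C: 518 kJ/kg
vapour 56.1→108 °C: 66.951 kJ/kg
Δh = 110.23 + 518 + 66.951 = 695.18 kJ/kg
Q = ṁ·Δh = 1505 kg/h × 695.18 kJ/kg = 1.0462e+06 kJ/h
|Q| = 290.62 kW = 17437 kJ/min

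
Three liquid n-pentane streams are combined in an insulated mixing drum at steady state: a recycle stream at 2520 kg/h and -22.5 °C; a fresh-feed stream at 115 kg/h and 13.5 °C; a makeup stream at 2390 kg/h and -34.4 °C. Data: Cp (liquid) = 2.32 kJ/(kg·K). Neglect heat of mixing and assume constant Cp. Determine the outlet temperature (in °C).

Energy balance with Q = 0: Σ ṁᵢCp,ᵢ(T_out − Tᵢ) = 0
Σ ṁᵢCp,ᵢTᵢ = 2520×2.32×-22.5 + 115×2.32×13.5 + 2390×2.32×-34.4 = -318680
Σ ṁᵢCp,ᵢ = 2520×2.32 + 115×2.32 + 2390×2.32 = 11658
T_out = -318680 / 11658 = -27.336 °C

T_out = -27.3 °C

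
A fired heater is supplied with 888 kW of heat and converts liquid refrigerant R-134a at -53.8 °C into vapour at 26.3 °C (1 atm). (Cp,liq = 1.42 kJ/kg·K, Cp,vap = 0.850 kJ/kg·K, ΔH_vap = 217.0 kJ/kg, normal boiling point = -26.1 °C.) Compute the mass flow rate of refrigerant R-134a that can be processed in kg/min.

Δh = 1.42×(-26.1−-53.8) + 217.0 + 0.850×(26.3−-26.1) = 300.87 kJ/kg
Q = 888 kW = 888 kJ/s = 53280 kJ/min
ṁ = Q/Δh = 53280 / 300.87 = 177.08 kg/min

ṁ = 177 kg/min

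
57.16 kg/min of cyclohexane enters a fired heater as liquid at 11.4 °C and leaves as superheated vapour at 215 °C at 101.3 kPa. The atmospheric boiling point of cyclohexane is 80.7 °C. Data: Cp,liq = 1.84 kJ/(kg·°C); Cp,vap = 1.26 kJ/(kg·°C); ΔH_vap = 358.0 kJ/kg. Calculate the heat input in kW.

liquid 11.4→80.7 °C: 127.51 kJ/kg
vaporisation at 80.7 °C: 358 kJ/kg
vapour 80.7→215 °C: 169.22 kJ/kg
Δh = 127.51 + 358 + 169.22 = 654.73 kJ/kg
Q = ṁ·Δh = 57.16 kg/min × 654.73 kJ/kg = 37424 kJ/min
|Q| = 623.74 kW

Q = 624 kW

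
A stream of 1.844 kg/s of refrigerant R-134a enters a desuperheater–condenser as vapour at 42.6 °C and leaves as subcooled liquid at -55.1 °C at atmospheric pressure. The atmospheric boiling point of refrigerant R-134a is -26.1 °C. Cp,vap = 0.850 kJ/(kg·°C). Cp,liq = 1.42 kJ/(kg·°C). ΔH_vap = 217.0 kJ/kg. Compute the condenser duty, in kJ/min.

vapour 42.6→-26.1 °C: -58.395 kJ/kg
condensation at -26.1 °C: -217 kJ/kg
liquid -26.1→-55.1 °C: -41.18 kJ/kg
Δh = -58.395 + -217 + -41.18 = -316.57 kJ/kg
Q = ṁ·Δh = 1.844 kg/s × -316.57 kJ/kg = -583.76 kJ/s
|Q| = 583.76 kW = 35026 kJ/min

Q_c = 35000 kJ/min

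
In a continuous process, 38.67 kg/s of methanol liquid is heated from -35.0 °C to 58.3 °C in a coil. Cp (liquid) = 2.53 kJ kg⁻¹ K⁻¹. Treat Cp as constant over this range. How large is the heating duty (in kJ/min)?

Q = 548000 kJ/min

Q = ṁ·Cp·ΔT = 38.67 × 2.53 × (58.3 − -35.0) = 9128 kJ/s
Heating duty = 547680 kJ/min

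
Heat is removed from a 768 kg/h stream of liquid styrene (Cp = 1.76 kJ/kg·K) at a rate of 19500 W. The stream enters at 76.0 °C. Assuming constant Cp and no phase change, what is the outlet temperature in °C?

T_out = 24.1 °C

Q = 19500 W = 70200 kJ/h
ΔT = Q/(ṁ·Cp) = 70200/(768×1.76) = 51.935 K
T_out = 76.0 − 51.935 = 24.065 °C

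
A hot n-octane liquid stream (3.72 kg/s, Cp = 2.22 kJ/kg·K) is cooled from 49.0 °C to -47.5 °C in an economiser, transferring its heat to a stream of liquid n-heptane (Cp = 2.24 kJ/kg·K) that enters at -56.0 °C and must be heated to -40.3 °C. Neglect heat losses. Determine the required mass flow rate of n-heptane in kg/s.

Heat released by hot stream: Q = 3.72 × 2.22 × (49.0 − -47.5) = 796.94 kJ/s
Energy balance on cold side (adiabatic exchanger): Q = ṁ_c·Cp_c·(T_c,out − T_c,in)
ṁ_c = 796.94 / [2.24 × (-40.3 − -56.0)] = 22.661 kg/s

ṁ_c = 22.7 kg/s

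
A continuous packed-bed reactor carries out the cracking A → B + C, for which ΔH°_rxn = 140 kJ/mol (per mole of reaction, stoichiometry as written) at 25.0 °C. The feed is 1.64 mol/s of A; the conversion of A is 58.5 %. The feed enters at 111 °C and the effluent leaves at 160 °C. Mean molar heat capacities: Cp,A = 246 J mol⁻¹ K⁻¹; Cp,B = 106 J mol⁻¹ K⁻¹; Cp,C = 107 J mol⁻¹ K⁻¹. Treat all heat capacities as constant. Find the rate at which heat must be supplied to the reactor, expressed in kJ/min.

Extent of reaction ξ = 0.585 × 1.64 = 0.9594 mol/s
Reaction term: ξ·ΔH°_rxn = 0.9594 × 140 = 134.32 kJ/s
Sensible, feed 111→25 °C: -34.696 kJ/s
Outlet flows (mol/s): A 0.6806, B 0.9594, C 0.9594
Sensible, products 25→160 °C: 50.19 kJ/s
Q = ΔH = 149.81 kJ/s = 149.81 kW
Heat supplied = 8988.6 kJ/min

Q_in = 8990 kJ/min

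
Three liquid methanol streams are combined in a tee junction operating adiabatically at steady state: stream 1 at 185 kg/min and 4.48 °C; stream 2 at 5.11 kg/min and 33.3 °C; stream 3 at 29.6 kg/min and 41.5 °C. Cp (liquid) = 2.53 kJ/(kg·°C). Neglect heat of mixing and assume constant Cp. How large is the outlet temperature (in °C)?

T_out = 10.1 °C

Adiabatic, steady state ⇒ Σ ṁᵢCp,ᵢ(T_out − Tᵢ) = 0
Σ ṁᵢCp,ᵢTᵢ = 185×2.53×4.48 + 5.11×2.53×33.3 + 29.6×2.53×41.5 = 5635.2
Σ ṁᵢCp,ᵢ = 185×2.53 + 5.11×2.53 + 29.6×2.53 = 555.87
T_out = 5635.2 / 555.87 = 10.138 °C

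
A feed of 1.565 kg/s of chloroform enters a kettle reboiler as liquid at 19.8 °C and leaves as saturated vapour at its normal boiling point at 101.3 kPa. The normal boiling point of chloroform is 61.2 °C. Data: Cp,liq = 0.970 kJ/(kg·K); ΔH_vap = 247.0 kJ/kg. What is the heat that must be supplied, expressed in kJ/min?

Q = 27000 kJ/min

liquid 19.8→61.2 °C: 40.158 kJ/kg
vaporisation at 61.2 °C: 247 kJ/kg
Δh = 40.158 + 247 = 287.16 kJ/kg
Q = ṁ·Δh = 1.565 kg/s × 287.16 kJ/kg = 449.4 kJ/s
|Q| = 449.4 kW = 26964 kJ/min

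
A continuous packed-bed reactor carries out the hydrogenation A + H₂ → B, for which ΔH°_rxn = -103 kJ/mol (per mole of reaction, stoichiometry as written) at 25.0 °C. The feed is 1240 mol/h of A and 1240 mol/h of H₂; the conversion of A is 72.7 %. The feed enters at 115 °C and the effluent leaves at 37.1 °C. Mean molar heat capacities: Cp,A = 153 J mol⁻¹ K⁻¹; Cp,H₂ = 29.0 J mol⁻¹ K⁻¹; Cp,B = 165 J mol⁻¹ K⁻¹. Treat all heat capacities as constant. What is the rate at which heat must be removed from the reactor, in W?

Q_out = 30700 W

Extent of reaction ξ = 0.727 × 1240 = 901.48 mol/h
Reaction term: ξ·ΔH°_rxn = 901.48 × -103 = -92852 kJ/h
Sensible, feed 115→25 °C: -20311 kJ/h
Outlet flows (mol/h): A 338.52, H₂ 338.52, B 901.48
Sensible, products 25→37.1 °C: 2545.3 kJ/h
Q = ΔH = -110620 kJ/h = -30.727 kW
Heat removed = 30727 W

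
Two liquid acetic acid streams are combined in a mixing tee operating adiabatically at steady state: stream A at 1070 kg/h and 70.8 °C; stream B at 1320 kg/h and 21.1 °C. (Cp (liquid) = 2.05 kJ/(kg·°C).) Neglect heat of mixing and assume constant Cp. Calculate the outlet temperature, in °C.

No heat crosses the boundary, so H_out = H_in.
Σ ṁᵢCp,ᵢTᵢ = 1070×2.05×70.8 + 1320×2.05×21.1 = 212400
Σ ṁᵢCp,ᵢ = 1070×2.05 + 1320×2.05 = 4899.5
T_out = 212400 / 4899.5 = 43.351 °C

T_out = 43.4 °C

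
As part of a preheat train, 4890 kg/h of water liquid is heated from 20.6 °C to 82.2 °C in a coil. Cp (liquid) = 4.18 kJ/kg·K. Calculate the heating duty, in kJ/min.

Q = ṁ·Cp·ΔT = 4890 × 4.18 × (82.2 − 20.6) = 1.2591e+06 kJ/h
Converting: 1.2591e+06 / 3600 s = 349.75 kW
Heating duty = 20985 kJ/min

Q = 21000 kJ/min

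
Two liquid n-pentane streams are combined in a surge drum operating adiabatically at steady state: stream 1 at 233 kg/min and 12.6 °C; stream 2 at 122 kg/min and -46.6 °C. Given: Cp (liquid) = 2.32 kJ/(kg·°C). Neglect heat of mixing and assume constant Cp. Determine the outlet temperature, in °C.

Energy balance with Q = 0: Σ ṁᵢCp,ᵢ(T_out − Tᵢ) = 0
T_out = Σ ṁᵢCp,ᵢTᵢ / Σ ṁᵢCp,ᵢ
      = -6378.6 / 823.6 = -7.7448 °C

T_out = -7.74 °C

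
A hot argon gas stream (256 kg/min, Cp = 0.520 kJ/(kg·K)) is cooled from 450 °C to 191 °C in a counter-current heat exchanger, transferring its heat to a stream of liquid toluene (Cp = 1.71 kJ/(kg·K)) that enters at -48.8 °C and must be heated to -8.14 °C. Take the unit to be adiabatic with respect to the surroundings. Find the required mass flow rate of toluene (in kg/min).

ṁ_c = 496 kg/min

Heat released by hot stream: Q = 256 × 0.520 × (450 − 191) = 34478 kJ/min
Energy balance on cold side (adiabatic exchanger): Q = ṁ_c·Cp_c·(T_c,out − T_c,in)
ṁ_c = 34478 / [1.71 × (-8.14 − -48.8)] = 495.88 kg/min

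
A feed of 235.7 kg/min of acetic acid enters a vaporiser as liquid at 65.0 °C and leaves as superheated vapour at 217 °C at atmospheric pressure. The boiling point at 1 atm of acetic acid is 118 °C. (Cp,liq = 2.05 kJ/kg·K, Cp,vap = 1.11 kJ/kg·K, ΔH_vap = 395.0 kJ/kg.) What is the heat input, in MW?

Q = 2.41 MW

liquid 65.0→118 °C: 108.65 kJ/kg
vaporisation at 118 °C: 395 kJ/kg
vapour 118→217 °C: 109.89 kJ/kg
Δh = 108.65 + 395 + 109.89 = 613.54 kJ/kg
Q = ṁ·Δh = 235.7 kg/min × 613.54 kJ/kg = 144610 kJ/min
|Q| = 2410.2 kW = 2.4102 MW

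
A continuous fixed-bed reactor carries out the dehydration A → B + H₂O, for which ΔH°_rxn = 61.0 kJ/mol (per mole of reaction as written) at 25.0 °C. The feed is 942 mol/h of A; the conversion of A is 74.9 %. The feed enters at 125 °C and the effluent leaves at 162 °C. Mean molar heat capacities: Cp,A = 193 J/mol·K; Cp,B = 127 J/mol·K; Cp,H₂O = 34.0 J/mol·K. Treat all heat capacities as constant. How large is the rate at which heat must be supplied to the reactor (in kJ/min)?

Q_in = 778 kJ/min

Extent of reaction ξ = 0.749 × 942 = 705.56 mol/h
Reaction term: ξ·ΔH°_rxn = 705.56 × 61.0 = 43039 kJ/h
Sensible, feed 125→25 °C: -18181 kJ/h
Outlet flows (mol/h): A 236.44, B 705.56, H₂O 705.56
Sensible, products 25→162 °C: 21814 kJ/h
Q = ΔH = 46673 kJ/h = 12.965 kW
Heat supplied = 777.88 kJ/min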